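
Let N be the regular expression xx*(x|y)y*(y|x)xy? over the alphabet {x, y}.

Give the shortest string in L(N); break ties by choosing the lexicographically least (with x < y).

By inspection of the expression, no string of length less than 4 matches, and xxxx is the lexicographically first match of length 4.

xxxx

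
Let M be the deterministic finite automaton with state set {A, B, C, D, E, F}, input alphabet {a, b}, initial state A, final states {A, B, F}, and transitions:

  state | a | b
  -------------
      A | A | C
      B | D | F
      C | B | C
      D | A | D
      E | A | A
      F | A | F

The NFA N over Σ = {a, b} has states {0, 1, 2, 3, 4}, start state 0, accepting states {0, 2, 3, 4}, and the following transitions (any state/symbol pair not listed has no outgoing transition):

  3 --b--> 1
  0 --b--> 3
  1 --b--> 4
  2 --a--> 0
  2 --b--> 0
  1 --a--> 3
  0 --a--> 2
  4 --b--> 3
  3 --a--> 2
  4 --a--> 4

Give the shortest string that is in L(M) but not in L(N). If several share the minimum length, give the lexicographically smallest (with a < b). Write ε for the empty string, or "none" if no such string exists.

bbab

The string bbab is accepted by M but not by N.
No shorter string lies in the difference, and bbab is the lexicographically first length-4 string in L(M) \ L(N).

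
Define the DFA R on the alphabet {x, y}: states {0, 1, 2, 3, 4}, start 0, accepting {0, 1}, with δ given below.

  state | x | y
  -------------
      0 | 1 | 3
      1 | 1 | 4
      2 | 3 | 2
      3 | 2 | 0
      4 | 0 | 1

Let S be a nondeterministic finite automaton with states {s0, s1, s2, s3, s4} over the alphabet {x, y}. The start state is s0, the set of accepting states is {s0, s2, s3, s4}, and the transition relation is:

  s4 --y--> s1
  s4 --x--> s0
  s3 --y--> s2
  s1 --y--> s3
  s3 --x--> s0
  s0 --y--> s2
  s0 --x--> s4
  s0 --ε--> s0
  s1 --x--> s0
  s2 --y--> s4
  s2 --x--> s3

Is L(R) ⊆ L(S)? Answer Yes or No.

The string yxxyyy is in L(R) but not in L(S).
So L(R) ⊄ L(S).

No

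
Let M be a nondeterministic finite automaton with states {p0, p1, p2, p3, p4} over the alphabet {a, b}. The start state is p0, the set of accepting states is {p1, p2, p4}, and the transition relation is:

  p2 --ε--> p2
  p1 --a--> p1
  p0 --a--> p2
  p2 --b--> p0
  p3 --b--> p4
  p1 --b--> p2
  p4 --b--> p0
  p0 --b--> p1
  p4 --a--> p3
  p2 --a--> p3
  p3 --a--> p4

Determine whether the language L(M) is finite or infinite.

State p1 is reachable from the start and can reach an accepting state, and it lies on the cycle p1 → p1.
Traversing that cycle any number of times yields accepted strings of unbounded length, so the language is infinite.

infinite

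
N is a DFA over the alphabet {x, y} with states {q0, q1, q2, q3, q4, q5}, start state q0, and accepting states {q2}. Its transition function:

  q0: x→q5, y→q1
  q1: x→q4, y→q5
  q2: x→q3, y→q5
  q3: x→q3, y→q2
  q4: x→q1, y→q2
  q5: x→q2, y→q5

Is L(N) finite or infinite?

State q1 is reachable from the start and can reach an accepting state, and it lies on the cycle q1 → q4 → q1.
Traversing that cycle any number of times yields accepted strings of unbounded length, so the language is infinite.

infinite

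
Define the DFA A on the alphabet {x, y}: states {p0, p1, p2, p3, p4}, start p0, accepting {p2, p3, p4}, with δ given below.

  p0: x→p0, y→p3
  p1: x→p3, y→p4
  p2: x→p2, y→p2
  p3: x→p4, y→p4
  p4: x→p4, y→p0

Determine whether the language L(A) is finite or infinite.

infinite

State p0 is reachable from the start and can reach an accepting state, and it lies on the cycle p0 → p0.
Traversing that cycle any number of times yields accepted strings of unbounded length, so the language is infinite.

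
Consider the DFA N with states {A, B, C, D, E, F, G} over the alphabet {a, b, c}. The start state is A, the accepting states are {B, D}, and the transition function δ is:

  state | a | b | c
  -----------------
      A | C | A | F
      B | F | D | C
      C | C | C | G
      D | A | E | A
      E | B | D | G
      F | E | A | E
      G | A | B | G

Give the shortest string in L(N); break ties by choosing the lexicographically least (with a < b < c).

A breadth-first search from A reaches an accepting state first via the path A → C → G → B on input acb.
No string of length < 3 is accepted (BFS exhausts all shorter strings without reaching an accepting state), and acb is the lexicographically least accepting string of length 3.

acb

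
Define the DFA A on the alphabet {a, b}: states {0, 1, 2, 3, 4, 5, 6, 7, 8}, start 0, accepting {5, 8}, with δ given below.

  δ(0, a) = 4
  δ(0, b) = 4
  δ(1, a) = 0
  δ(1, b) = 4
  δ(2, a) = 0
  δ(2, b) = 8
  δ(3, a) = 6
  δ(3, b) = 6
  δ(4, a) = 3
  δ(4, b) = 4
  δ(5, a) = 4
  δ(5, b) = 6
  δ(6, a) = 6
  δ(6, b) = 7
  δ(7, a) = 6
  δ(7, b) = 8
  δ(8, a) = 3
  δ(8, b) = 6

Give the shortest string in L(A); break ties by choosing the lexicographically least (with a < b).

A breadth-first search from 0 reaches an accepting state first via the path 0 → 4 → 3 → 6 → 7 → 8 on input aaabb.
No string of length < 5 is accepted (BFS exhausts all shorter strings without reaching an accepting state), and aaabb is the lexicographically least accepting string of length 5.

aaabb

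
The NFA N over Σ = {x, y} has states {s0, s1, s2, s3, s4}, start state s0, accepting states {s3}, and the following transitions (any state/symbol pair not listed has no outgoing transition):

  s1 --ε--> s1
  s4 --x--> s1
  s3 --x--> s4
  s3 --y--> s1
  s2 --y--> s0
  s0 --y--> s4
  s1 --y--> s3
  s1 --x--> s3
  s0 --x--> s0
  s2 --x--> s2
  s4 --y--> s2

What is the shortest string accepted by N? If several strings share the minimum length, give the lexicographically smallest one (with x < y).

A breadth-first search from s0 reaches an accepting state first via the path s0 → s4 → s1 → s3 on input yxx.
No string of length < 3 is accepted (BFS exhausts all shorter strings without reaching an accepting state), and yxx is the lexicographically least accepting string of length 3.

yxx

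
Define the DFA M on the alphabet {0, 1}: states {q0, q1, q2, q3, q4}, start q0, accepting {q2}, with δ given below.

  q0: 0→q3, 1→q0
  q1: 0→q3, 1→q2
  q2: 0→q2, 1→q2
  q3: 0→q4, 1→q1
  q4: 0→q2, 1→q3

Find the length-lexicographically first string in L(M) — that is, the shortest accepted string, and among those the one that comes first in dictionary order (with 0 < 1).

A breadth-first search from q0 reaches an accepting state first via the path q0 → q3 → q4 → q2 on input 000.
No string of length < 3 is accepted (BFS exhausts all shorter strings without reaching an accepting state), and 000 is the lexicographically least accepting string of length 3.

000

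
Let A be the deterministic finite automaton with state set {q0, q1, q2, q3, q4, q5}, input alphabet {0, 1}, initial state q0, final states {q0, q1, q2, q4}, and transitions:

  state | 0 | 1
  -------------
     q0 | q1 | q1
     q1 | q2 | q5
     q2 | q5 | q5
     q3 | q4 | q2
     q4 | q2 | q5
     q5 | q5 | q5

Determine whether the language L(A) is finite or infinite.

finite

The useful states (reachable from q0 and able to reach an accepting state) are {q0, q1, q2}.
Restricted to these states the transition graph has no cycle, so every accepting path has bounded length and L is finite.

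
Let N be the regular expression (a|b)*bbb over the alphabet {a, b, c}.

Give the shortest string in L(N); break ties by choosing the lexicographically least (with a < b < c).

By inspection of the expression, no string of length less than 3 matches, and bbb is the lexicographically first match of length 3.

bbb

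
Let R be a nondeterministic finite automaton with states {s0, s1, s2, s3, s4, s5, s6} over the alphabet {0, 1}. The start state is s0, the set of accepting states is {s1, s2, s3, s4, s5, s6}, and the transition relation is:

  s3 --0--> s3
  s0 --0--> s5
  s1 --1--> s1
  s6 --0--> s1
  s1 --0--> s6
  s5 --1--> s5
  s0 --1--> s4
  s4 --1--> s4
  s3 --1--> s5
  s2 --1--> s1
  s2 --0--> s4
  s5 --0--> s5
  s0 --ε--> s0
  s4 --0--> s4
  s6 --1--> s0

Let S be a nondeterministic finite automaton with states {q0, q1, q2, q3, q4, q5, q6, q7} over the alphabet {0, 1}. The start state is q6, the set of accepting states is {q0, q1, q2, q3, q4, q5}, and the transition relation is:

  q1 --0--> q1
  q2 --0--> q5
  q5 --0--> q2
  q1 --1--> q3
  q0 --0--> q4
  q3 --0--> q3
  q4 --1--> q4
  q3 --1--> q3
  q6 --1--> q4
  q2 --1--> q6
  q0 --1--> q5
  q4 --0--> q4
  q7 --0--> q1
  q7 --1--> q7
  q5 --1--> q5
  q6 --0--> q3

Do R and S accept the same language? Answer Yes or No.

Exploring the product automaton R × S from the start pair (s0, q6), following both machines on each input symbol, reaches 3 state pairs: (s0, q6), (s5, q3), (s4, q4).
R accepts in {s1, s2, s3, s4, s5, s6} and S accepts in {q0, q1, q2, q3, q4, q5}. In every reachable pair the two components are either both accepting — (s5, q3), (s4, q4) — or both non-accepting, so no string is accepted by exactly one of the machines: L(R) \ L(S) and L(S) \ L(R) are both empty.
Hence every string is accepted by R iff it is accepted by S, and the two languages coincide.

Yes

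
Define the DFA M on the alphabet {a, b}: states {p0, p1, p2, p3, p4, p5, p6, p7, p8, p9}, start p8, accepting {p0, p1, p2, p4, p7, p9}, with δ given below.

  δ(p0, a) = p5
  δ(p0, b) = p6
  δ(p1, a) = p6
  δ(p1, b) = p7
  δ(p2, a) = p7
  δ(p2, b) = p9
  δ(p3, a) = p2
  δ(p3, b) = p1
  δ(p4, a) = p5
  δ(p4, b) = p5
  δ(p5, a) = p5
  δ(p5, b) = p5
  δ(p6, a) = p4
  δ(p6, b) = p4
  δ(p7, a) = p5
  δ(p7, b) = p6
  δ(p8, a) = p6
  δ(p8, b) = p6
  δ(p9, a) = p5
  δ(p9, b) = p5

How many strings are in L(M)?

The useful subgraph on states {p4, p6, p8} is acyclic, so L(M) is finite; the longest accepting path visits 3 useful states, giving maximum string length 2.
Counting accepting paths from p8 by length: 4 of length 2. Total 4.

4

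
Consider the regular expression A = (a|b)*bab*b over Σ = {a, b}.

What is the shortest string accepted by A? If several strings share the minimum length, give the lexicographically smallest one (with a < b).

bab

By inspection of the expression, no string of length less than 3 matches, and bab is the lexicographically first match of length 3.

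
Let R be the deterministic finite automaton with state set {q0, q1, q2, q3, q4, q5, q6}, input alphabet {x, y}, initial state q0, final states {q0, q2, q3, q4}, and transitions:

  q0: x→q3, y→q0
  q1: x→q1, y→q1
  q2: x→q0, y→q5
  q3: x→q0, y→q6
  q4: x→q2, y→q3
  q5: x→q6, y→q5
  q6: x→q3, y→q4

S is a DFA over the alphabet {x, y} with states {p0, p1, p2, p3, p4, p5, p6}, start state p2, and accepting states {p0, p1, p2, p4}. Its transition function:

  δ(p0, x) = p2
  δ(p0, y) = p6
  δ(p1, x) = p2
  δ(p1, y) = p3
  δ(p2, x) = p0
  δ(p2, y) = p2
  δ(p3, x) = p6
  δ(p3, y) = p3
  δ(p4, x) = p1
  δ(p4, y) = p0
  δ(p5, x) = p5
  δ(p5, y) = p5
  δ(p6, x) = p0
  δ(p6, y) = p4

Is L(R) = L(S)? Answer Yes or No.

Exploring the product automaton R × S from the start pair (q0, p2), following both machines on each input symbol, reaches 6 state pairs: (q0, p2), (q3, p0), (q6, p6), (q4, p4), (q2, p1), (q5, p3).
R accepts in {q0, q2, q3, q4} and S accepts in {p0, p1, p2, p4}. In every reachable pair the two components are either both accepting — (q0, p2), (q3, p0), (q4, p4), (q2, p1) — or both non-accepting, so no string is accepted by exactly one of the machines: L(R) \ L(S) and L(S) \ L(R) are both empty.
Hence every string is accepted by R iff it is accepted by S, and the two languages coincide.

Yes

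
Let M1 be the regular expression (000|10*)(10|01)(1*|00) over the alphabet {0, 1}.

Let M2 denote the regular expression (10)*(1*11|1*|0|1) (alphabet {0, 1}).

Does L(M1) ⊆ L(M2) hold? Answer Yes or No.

The string 110 is in L(M1) but not in L(M2).
So L(M1) ⊄ L(M2).

No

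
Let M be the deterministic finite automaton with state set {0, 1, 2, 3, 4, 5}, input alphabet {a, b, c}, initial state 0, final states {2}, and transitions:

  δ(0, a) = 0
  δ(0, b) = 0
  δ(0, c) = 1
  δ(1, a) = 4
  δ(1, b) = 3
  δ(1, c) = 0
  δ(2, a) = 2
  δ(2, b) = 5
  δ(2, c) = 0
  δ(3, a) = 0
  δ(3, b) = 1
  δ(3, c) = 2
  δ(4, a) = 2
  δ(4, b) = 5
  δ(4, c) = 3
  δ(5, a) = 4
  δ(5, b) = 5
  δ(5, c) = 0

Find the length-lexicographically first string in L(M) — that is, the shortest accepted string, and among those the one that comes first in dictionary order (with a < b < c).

caa

A breadth-first search from 0 reaches an accepting state first via the path 0 → 1 → 4 → 2 on input caa.
No string of length < 3 is accepted (BFS exhausts all shorter strings without reaching an accepting state), and caa is the lexicographically least accepting string of length 3.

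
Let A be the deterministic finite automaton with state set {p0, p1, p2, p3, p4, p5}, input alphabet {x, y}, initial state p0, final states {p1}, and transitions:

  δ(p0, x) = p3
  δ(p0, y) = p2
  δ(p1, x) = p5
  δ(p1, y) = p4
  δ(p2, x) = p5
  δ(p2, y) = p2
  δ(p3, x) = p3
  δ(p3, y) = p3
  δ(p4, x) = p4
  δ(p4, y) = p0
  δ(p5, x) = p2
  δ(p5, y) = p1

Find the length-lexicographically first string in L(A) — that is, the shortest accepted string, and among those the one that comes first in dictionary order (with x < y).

A breadth-first search from p0 reaches an accepting state first via the path p0 → p2 → p5 → p1 on input yxy.
No string of length < 3 is accepted (BFS exhausts all shorter strings without reaching an accepting state), and yxy is the lexicographically least accepting string of length 3.

yxy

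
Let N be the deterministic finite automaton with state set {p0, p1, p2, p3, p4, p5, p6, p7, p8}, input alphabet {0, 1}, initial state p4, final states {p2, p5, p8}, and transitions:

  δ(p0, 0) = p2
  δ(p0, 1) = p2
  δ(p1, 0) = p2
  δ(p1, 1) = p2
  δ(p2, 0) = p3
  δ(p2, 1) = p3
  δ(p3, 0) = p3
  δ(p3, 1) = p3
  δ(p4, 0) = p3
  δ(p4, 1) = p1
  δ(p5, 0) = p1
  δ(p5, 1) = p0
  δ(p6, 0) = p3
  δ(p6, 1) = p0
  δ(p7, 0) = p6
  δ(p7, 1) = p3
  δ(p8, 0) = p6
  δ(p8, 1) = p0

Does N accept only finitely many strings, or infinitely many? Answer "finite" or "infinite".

finite

The useful states (reachable from p4 and able to reach an accepting state) are {p1, p2, p4}.
Restricted to these states the transition graph has no cycle, so every accepting path has bounded length and L is finite.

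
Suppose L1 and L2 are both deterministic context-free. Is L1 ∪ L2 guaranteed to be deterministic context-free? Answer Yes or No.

No

{aⁿbⁿ : n≥0} and {aⁿb²ⁿ : n≥0} are each accepted by a deterministic PDA (push the a's; pop one per b, respectively one per two b's), but their union U is not. Suppose a DPDA M accepted U. Being deterministic, M has a single run on aⁿb²ⁿ, and since aⁿbⁿ ∈ U that run passes through an accepting configuration right after consuming the prefix aⁿbⁿ and then goes on to accept again after n more b's. Build an ordinary (nondeterministic) PDA M′ that simulates M on a's and b's and, at any moment when M is in an accepting state, may switch to a second mode in which it reads only c's, feeding each c to M as a b; M′ accepts when M does. Then M′ accepts aⁱbʲcᵏ (k≥1) exactly when both aⁱbʲ ∈ U and aⁱbʲ⁺ᵏ ∈ U, and checking the four cases (i=j or j=2i, combined with j+k=i or j+k=2i) leaves only i=j=k: so L(M′) ∩ a*b*c⁺ = {aⁿbⁿcⁿ : n≥1} would be context-free, which it is not (pumping lemma) — contradiction. (The union is an unambiguous CFL; it is determinism, not unambiguity, that fails.)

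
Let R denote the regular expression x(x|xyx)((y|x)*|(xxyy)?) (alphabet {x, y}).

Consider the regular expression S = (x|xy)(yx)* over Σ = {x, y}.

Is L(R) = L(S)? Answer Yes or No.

No

The string xx is accepted by R but rejected by S.
So L(R) ≠ L(S).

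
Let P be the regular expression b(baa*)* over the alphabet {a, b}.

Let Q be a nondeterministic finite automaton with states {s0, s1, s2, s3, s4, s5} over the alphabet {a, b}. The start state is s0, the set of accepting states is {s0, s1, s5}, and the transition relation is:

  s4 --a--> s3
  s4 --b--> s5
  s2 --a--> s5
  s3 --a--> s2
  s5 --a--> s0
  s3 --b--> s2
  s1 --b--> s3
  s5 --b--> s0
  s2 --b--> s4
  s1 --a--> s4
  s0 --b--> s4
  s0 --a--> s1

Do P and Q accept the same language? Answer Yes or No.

No

The string b is accepted by P but rejected by Q.
So L(P) ≠ L(Q).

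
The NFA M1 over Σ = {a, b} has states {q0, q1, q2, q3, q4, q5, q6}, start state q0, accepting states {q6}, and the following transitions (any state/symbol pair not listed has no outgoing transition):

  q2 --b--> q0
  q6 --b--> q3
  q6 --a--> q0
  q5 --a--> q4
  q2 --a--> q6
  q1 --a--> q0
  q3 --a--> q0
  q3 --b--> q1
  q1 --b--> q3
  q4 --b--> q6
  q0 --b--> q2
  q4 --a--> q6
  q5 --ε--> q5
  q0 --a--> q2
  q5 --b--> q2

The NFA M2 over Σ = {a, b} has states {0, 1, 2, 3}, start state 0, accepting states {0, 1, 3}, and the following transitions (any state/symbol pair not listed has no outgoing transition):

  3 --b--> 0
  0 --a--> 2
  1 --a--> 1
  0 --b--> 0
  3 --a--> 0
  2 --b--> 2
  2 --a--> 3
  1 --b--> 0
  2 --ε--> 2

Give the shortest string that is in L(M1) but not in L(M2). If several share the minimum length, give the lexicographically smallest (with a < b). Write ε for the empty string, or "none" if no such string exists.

ba

The string ba is accepted by M1 but not by M2.
No shorter string lies in the difference, and ba is the lexicographically first length-2 string in L(M1) \ L(M2).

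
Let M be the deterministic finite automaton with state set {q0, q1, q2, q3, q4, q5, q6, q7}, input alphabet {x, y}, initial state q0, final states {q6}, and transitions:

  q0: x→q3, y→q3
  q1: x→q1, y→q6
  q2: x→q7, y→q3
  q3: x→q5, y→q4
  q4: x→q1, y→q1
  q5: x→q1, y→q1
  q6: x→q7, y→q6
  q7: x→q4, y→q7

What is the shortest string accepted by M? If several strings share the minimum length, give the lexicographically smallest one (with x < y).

A breadth-first search from q0 reaches an accepting state first via the path q0 → q3 → q5 → q1 → q6 on input xxxy.
No string of length < 4 is accepted (BFS exhausts all shorter strings without reaching an accepting state), and xxxy is the lexicographically least accepting string of length 4.

xxxy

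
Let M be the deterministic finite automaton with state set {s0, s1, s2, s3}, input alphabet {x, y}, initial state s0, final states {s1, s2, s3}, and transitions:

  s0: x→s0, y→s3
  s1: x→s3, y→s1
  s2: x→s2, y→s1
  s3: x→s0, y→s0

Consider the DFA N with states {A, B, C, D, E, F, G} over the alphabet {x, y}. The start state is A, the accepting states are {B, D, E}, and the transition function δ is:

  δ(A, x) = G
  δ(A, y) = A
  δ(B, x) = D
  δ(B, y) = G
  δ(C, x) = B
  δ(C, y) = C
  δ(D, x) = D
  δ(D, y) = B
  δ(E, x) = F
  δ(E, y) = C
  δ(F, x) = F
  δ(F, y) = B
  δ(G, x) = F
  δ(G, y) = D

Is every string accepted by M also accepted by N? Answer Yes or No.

No

The string y is in L(M) but not in L(N).
So L(M) ⊄ L(N).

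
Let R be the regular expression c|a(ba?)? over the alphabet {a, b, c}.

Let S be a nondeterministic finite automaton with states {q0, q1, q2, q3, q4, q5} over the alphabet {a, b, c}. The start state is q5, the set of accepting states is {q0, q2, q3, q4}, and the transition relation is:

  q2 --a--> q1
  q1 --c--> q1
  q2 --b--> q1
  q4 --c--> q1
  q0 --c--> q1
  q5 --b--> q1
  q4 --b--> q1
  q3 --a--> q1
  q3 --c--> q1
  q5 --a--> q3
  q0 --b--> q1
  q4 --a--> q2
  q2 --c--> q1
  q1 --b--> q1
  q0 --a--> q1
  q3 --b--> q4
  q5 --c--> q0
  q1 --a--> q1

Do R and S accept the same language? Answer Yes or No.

Yes

Converting the expression R to a DFA (subset construction, then merging equivalent states) gives the minimal DFA with states {r0, r1, r2, r3, r4}, start state r0, accepting states {r1, r3, r4} and transitions r0: a→r1, b→r2, c→r3; r1: a→r2, b→r4, c→r2; r2: a→r2, b→r2, c→r2; r3: a→r2, b→r2, c→r2; r4: a→r3, b→r2, c→r2.
Exploring the product automaton R × S from the start pair (r0, q5), following both machines on each input symbol, reaches 6 state pairs: (r0, q5), (r1, q3), (r2, q1), (r3, q0), (r4, q4), (r3, q2).
R accepts in {r1, r3, r4} and S accepts in {q0, q2, q3, q4}. In every reachable pair the two components are either both accepting — (r1, q3), (r3, q0), (r4, q4), (r3, q2) — or both non-accepting, so no string is accepted by exactly one of the machines: L(R) \ L(S) and L(S) \ L(R) are both empty.
Hence every string is accepted by R iff it is accepted by S, and the two languages coincide.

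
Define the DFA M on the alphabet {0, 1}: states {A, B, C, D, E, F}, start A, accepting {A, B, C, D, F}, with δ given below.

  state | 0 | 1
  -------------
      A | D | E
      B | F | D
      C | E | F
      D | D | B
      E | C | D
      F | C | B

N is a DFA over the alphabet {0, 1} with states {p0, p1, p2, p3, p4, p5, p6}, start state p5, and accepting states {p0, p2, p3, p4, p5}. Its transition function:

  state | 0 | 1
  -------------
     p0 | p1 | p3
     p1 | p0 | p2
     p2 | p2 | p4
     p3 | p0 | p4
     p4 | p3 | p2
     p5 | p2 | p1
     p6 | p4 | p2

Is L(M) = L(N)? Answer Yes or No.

Yes

Exploring the product automaton M × N from the start pair (A, p5), following both machines on each input symbol, reaches 6 state pairs: (A, p5), (D, p2), (E, p1), (B, p4), (C, p0), (F, p3).
M accepts in {A, B, C, D, F} and N accepts in {p0, p2, p3, p4, p5}. In every reachable pair the two components are either both accepting — (A, p5), (D, p2), (B, p4), (C, p0), (F, p3) — or both non-accepting, so no string is accepted by exactly one of the machines: L(M) \ L(N) and L(N) \ L(M) are both empty.
Hence every string is accepted by M iff it is accepted by N, and the two languages coincide.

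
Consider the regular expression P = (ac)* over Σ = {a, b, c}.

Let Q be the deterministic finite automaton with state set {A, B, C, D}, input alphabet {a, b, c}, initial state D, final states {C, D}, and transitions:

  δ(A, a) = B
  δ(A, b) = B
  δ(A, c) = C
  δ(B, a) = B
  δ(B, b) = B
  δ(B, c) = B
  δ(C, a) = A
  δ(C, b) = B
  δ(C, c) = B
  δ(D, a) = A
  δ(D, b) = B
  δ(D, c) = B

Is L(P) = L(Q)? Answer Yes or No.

Yes

Converting the expression P to a DFA (subset construction, then merging equivalent states) gives the minimal DFA with states {p0, p1, p2}, start state p0, accepting states {p0} and transitions p0: a→p1, b→p2, c→p2; p1: a→p2, b→p2, c→p0; p2: a→p2, b→p2, c→p2.
Exploring the product automaton P × Q from the start pair (p0, D), following both machines on each input symbol, reaches 4 state pairs: (p0, D), (p1, A), (p2, B), (p0, C).
P accepts in {p0} and Q accepts in {C, D}. In every reachable pair the two components are either both accepting — (p0, D), (p0, C) — or both non-accepting, so no string is accepted by exactly one of the machines: L(P) \ L(Q) and L(Q) \ L(P) are both empty.
Hence every string is accepted by P iff it is accepted by Q, and the two languages coincide.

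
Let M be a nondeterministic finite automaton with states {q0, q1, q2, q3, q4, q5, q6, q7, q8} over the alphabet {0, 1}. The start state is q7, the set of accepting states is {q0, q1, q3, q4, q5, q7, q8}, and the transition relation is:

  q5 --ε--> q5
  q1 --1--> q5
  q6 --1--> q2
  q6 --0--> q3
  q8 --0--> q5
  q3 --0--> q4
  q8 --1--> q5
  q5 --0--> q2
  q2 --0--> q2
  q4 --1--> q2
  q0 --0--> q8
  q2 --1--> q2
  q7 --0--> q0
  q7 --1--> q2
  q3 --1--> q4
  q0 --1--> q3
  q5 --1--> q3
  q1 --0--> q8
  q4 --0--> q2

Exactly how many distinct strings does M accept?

14

The useful subgraph on states {q0, q3, q4, q5, q7, q8} is acyclic, so L(M) is finite; the longest accepting path visits 6 useful states, giving maximum string length 5.
Counting accepting paths from q7 by length: 1 of length 0, 1 of length 1, 2 of length 2, 4 of length 3, 2 of length 4, 4 of length 5. Total 14.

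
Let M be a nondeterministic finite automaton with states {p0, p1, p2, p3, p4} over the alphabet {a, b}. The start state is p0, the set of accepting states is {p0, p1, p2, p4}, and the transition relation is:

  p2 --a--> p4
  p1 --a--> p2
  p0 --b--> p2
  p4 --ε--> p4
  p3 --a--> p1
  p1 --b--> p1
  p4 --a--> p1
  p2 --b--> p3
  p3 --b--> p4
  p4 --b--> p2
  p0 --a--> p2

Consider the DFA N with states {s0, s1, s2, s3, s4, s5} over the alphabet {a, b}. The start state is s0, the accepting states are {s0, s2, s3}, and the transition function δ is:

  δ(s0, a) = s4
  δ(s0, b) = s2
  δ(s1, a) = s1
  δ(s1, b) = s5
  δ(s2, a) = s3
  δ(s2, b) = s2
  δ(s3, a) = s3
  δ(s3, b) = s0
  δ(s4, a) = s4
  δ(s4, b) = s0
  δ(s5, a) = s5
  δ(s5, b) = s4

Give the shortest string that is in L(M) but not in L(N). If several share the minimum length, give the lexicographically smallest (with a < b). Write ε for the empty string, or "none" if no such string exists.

a

The string a is accepted by M but not by N.
No shorter string lies in the difference, and a is the lexicographically first length-1 string in L(M) \ L(N).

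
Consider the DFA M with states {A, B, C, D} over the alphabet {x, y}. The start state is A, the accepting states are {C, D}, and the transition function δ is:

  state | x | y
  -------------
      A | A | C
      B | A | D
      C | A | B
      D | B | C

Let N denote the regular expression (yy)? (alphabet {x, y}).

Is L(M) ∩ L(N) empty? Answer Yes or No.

Converting the expression N to a DFA (subset construction, then merging equivalent states) gives the minimal DFA with states {n0, n1, n2, n3}, start state n0, accepting states {n0, n3} and transitions n0: x→n1, y→n2; n1: x→n1, y→n1; n2: x→n1, y→n3; n3: x→n1, y→n1.
Exploring the product automaton M × N from the start pair (A, n0), following both machines on each input symbol, reaches 7 state pairs: (A, n0), (A, n1), (C, n2), (C, n1), (B, n3), (B, n1), (D, n1).
M accepts in {C, D} and N accepts in {n0, n3}; no reachable pair has both components accepting, so no string drives both machines to acceptance simultaneously and L(M) ∩ L(N) = ∅.
So no string is accepted by both, and the intersection is empty.

Yes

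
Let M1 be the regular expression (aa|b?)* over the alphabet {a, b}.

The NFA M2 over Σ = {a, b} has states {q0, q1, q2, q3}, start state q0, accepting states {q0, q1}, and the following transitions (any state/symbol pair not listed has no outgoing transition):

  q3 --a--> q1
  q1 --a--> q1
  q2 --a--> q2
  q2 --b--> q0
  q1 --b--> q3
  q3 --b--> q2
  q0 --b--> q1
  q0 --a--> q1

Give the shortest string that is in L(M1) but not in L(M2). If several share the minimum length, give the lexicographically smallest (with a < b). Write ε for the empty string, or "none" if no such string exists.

The string bb is accepted by M1 but not by M2.
No shorter string lies in the difference, and bb is the lexicographically first length-2 string in L(M1) \ L(M2).

bb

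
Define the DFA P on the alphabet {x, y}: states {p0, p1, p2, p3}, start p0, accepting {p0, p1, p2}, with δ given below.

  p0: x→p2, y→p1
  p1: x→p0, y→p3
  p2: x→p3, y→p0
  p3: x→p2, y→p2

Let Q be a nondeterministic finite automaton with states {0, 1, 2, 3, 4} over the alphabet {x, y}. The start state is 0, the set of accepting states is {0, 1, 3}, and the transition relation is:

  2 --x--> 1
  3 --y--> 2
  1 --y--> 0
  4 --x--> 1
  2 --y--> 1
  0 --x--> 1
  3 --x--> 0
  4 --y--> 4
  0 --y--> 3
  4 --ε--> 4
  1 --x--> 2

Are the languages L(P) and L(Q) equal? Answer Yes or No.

Exploring the product automaton P × Q from the start pair (p0, 0), following both machines on each input symbol, reaches 4 state pairs: (p0, 0), (p2, 1), (p1, 3), (p3, 2).
P accepts in {p0, p1, p2} and Q accepts in {0, 1, 3}. In every reachable pair the two components are either both accepting — (p0, 0), (p2, 1), (p1, 3) — or both non-accepting, so no string is accepted by exactly one of the machines: L(P) \ L(Q) and L(Q) \ L(P) are both empty.
Hence every string is accepted by P iff it is accepted by Q, and the two languages coincide.

Yes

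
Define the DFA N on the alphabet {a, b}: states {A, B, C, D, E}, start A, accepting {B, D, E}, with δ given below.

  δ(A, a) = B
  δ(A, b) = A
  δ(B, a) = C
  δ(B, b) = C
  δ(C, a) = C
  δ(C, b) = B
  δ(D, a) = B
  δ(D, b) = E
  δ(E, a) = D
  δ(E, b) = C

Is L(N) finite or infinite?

infinite

State A is reachable from the start and can reach an accepting state, and it lies on the cycle A → A.
Traversing that cycle any number of times yields accepted strings of unbounded length, so the language is infinite.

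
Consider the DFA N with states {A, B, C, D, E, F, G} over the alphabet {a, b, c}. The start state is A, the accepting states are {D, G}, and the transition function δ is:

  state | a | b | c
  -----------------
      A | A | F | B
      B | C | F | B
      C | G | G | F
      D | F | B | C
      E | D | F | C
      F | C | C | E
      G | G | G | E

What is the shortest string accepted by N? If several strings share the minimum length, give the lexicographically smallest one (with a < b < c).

baa

A breadth-first search from A reaches an accepting state first via the path A → F → C → G on input baa.
No string of length < 3 is accepted (BFS exhausts all shorter strings without reaching an accepting state), and baa is the lexicographically least accepting string of length 3.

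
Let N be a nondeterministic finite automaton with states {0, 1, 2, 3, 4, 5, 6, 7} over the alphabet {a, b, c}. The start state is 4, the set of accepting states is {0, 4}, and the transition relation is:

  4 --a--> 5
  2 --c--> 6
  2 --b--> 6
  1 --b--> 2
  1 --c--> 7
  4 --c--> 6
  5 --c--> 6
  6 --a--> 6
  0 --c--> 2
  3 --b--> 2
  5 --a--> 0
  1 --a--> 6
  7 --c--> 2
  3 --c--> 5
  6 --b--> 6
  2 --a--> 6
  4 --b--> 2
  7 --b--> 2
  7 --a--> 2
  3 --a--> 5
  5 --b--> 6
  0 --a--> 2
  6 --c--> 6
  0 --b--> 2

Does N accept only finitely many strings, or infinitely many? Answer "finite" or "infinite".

finite

The useful states (reachable from 4 and able to reach an accepting state) are {0, 4, 5}.
Restricted to these states the transition graph has no cycle, so every accepting path has bounded length and L is finite.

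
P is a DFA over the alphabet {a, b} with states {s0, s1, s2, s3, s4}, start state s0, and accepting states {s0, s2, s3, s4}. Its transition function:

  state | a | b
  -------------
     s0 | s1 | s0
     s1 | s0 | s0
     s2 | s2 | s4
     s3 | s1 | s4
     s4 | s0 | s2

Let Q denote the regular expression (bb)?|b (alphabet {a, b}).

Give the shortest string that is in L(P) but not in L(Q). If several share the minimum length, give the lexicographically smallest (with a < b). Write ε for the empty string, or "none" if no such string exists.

The string aa is accepted by P but not by Q.
No shorter string lies in the difference, and aa is the lexicographically first length-2 string in L(P) \ L(Q).

aa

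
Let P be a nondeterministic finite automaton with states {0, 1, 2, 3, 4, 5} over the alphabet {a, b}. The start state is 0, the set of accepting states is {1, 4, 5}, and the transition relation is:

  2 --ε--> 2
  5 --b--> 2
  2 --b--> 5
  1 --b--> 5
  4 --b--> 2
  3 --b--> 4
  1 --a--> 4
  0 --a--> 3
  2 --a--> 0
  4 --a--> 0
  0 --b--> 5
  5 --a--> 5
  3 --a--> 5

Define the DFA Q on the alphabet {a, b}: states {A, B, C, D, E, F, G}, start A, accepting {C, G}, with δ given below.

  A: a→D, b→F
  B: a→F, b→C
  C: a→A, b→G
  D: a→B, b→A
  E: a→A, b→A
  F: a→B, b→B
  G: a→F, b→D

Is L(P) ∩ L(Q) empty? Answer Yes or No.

No

The string bbb is accepted by both P and Q.
Hence L(P) ∩ L(Q) ≠ ∅.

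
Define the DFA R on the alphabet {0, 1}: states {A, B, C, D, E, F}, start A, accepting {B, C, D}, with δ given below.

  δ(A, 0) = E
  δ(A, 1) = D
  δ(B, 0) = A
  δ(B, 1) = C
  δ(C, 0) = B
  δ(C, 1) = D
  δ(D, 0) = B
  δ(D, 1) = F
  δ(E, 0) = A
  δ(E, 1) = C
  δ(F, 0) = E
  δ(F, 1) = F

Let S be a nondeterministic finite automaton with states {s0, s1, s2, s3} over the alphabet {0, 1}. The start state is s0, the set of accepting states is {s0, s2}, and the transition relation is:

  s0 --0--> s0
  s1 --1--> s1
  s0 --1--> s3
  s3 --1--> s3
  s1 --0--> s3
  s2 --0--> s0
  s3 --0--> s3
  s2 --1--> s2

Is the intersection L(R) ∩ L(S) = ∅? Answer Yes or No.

Yes

Exploring the product automaton R × S from the start pair (A, s0), following both machines on each input symbol, reaches 8 state pairs: (A, s0), (E, s0), (D, s3), (C, s3), (B, s3), (F, s3), (A, s3), (E, s3).
R accepts in {B, C, D} and S accepts in {s0, s2}; no reachable pair has both components accepting, so no string drives both machines to acceptance simultaneously and L(R) ∩ L(S) = ∅.
So no string is accepted by both, and the intersection is empty.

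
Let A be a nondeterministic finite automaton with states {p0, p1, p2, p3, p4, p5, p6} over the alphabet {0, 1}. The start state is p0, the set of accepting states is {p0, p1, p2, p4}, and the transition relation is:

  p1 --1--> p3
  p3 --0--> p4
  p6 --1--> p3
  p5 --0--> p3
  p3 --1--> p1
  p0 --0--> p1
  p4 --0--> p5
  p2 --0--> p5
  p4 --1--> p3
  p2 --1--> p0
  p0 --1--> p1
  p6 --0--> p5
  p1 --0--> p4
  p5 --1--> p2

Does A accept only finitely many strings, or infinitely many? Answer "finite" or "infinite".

infinite

State p1 is reachable from the start and can reach an accepting state, and it lies on the cycle p1 → p3 → p1.
Traversing that cycle any number of times yields accepted strings of unbounded length, so the language is infinite.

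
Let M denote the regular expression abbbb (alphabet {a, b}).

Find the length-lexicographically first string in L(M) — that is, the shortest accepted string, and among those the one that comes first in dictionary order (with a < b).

By inspection of the expression, no string of length less than 5 matches, and abbbb is the lexicographically first match of length 5.

abbbb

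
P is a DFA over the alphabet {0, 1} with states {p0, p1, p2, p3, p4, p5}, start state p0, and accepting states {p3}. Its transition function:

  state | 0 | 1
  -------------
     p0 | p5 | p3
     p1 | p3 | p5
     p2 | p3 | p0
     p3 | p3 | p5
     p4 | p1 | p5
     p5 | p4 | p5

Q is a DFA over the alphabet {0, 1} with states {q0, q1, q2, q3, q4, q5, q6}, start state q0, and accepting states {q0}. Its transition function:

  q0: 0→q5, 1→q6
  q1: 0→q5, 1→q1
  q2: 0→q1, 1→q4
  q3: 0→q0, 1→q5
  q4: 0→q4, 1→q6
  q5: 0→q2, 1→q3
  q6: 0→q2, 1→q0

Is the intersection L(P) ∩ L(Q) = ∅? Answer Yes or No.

Exploring the product automaton P × Q from the start pair (p0, q0), following both machines on each input symbol, reaches 20 state pairs: (p0, q0), (p5, q5), (p3, q6), (p4, q2), (p5, q3), (p3, q2), (p5, q0), (p1, q1), (p5, q4), (p4, q0), (p3, q1), (p4, q5), (p5, q6), (p3, q5), (p5, q1), (p4, q4), (p1, q5), (p1, q2), (p1, q4), (p3, q4).
P accepts in {p3} and Q accepts in {q0}; no reachable pair has both components accepting, so no string drives both machines to acceptance simultaneously and L(P) ∩ L(Q) = ∅.
So no string is accepted by both, and the intersection is empty.

Yes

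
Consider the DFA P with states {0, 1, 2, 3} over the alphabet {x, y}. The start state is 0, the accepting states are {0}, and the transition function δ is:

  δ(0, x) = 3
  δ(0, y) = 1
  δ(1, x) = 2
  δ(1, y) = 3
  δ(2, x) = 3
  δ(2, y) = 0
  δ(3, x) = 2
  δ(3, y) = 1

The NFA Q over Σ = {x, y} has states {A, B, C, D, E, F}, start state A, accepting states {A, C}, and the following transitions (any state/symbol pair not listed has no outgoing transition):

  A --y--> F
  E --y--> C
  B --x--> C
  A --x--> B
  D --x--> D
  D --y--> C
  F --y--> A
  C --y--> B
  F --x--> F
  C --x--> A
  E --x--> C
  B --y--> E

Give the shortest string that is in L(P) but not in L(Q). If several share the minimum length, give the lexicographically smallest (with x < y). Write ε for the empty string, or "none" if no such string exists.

The string xxy is accepted by P but not by Q.
No shorter string lies in the difference, and xxy is the lexicographically first length-3 string in L(P) \ L(Q).

xxy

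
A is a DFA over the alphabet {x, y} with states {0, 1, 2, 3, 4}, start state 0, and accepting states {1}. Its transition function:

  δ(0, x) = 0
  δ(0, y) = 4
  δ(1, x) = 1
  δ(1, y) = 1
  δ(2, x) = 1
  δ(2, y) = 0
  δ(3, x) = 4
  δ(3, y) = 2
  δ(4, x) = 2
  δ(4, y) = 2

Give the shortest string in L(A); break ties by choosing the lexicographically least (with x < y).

A breadth-first search from 0 reaches an accepting state first via the path 0 → 4 → 2 → 1 on input yxx.
No string of length < 3 is accepted (BFS exhausts all shorter strings without reaching an accepting state), and yxx is the lexicographically least accepting string of length 3.

yxx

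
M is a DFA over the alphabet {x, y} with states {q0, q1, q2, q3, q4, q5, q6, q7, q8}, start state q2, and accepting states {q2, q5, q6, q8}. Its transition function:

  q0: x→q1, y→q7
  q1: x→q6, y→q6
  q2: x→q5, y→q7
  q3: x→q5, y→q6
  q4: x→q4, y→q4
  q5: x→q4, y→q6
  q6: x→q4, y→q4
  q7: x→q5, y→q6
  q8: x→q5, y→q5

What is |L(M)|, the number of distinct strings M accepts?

6

The useful subgraph on states {q2, q5, q6, q7} is acyclic, so L(M) is finite; the longest accepting path visits 4 useful states, giving maximum string length 3.
Counting accepting paths from q2 by length: 1 of length 0, 1 of length 1, 3 of length 2, 1 of length 3. Total 6.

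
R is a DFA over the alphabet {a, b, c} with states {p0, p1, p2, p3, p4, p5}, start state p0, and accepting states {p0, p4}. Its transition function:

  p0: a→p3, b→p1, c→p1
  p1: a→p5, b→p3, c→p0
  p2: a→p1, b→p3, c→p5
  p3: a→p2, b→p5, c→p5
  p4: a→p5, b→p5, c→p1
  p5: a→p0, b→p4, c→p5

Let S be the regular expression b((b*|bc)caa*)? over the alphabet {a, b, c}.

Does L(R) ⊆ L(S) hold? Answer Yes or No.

The empty string ε is in L(R) but not in L(S).
So L(R) ⊄ L(S).

No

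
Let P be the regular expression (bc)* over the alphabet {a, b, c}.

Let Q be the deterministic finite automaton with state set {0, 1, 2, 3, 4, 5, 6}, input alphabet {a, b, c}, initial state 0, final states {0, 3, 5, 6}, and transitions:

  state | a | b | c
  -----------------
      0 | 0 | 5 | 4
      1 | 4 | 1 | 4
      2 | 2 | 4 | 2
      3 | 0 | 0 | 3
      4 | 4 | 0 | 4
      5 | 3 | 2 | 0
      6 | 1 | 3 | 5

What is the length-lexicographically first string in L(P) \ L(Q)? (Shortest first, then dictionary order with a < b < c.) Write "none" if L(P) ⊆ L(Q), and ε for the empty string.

Converting the expression P to a DFA (subset construction, then merging equivalent states) gives the minimal DFA with states {p0, p1, p2}, start state p0, accepting states {p0} and transitions p0: a→p1, b→p2, c→p1; p1: a→p1, b→p1, c→p1; p2: a→p1, b→p1, c→p0.
Exploring the product automaton P × Q from the start pair (p0, 0), following both machines on each input symbol, reaches 7 state pairs: (p0, 0), (p1, 0), (p2, 5), (p1, 4), (p1, 5), (p1, 3), (p1, 2).
P accepts in {p0} and Q accepts in {0, 3, 5, 6}. The reachable pairs whose P-component is accepting are (p0, 0); in each of them the Q-component is accepting too, so the product for L(P) \ L(Q) (P-component accepting, Q-component rejecting) has no reachable accepting pair and the difference is empty.
So every string accepted by P is also accepted by Q: L(P) \ L(Q) = ∅ and there is no such string.

none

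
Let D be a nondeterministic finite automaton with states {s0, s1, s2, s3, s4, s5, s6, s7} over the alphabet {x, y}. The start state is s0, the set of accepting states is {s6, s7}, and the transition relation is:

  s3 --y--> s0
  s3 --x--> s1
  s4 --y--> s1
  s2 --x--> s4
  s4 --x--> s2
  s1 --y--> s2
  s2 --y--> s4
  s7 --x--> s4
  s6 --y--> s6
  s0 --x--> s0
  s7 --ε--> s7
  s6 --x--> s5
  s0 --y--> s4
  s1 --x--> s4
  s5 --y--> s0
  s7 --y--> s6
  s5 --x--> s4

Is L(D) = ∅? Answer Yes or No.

Yes

The states reachable from the start state are {s0, s1, s2, s4}.
None of the accepting states {s6, s7} is reachable, so no string is accepted and L(D) = ∅.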